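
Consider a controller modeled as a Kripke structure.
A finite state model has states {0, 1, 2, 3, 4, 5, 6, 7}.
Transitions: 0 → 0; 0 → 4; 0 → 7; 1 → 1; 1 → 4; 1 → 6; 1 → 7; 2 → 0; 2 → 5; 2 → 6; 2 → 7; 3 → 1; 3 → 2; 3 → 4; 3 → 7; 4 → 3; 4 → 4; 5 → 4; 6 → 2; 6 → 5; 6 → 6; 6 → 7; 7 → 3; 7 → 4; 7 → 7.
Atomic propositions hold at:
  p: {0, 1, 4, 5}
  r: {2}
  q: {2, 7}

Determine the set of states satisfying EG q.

{2, 7}

EG q: greatest fixpoint, start Z0 = {2, 7}, keep only states in Sat with some successor in Z. Already a fixed point.
Sat(EG q) = {2, 7}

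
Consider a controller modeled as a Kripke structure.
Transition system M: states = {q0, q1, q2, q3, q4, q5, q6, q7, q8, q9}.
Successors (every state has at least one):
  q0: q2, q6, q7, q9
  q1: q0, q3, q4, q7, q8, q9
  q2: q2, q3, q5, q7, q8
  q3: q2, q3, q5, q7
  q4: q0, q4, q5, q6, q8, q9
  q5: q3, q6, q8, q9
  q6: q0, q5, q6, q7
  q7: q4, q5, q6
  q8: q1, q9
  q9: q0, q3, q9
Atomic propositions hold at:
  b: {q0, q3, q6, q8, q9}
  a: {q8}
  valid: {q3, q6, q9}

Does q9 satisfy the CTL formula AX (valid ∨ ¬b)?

No

Sat(¬b) = {q1, q2, q4, q5, q7}
Sat(valid ∨ ¬b) = {q1, q2, q3, q4, q5, q6, q7, q9}
Sat(AX (valid ∨ ¬b)) = {s : every successor in {q1, q2, q3, q4, q5, q6, q7, q9}} = {q0, q3, q7, q8}
q9 ∉ Sat(AX (valid ∨ ¬b)) = {q0, q3, q7, q8}, so the formula does not hold at q9.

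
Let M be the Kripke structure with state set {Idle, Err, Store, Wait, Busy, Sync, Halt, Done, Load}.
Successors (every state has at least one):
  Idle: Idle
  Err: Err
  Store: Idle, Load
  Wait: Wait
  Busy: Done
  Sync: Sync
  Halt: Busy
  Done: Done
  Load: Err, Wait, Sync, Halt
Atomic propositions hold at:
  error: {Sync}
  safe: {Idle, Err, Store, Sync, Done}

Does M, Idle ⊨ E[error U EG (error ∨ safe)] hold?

Sat(error ∨ safe) = {Idle, Err, Store, Sync, Done}
EG (error ∨ safe): greatest fixpoint, start Z0 = {Idle, Err, Store, Sync, Done}, keep only states in Sat with some successor in Z. Already a fixed point.
Sat(EG (error ∨ safe)) = {Idle, Err, Store, Sync, Done}
E[error U EG (error ∨ safe)]: least fixpoint, start Z0 = Sat(EG (error ∨ safe)) = {Idle, Err, Store, Sync, Done}, add states in Sat(error) with some successor in Z. Already a fixed point.
Sat(E[error U EG (error ∨ safe)]) = {Idle, Err, Store, Sync, Done}
Idle ∈ Sat(E[error U EG (error ∨ safe)]) = {Idle, Err, Store, Sync, Done}, so the formula holds at Idle.

Yes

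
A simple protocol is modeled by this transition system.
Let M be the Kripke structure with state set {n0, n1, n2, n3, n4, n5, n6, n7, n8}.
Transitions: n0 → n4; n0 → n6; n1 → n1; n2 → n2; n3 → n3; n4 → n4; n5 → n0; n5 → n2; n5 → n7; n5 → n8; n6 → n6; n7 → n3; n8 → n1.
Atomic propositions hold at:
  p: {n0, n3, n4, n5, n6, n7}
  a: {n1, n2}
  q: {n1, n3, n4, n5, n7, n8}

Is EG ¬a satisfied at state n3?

Yes

Sat(¬a) = {n0, n3, n4, n5, n6, n7, n8}
EG ¬a: greatest fixpoint, start Z0 = {n0, n3, n4, n5, n6, n7, n8}, keep only states in Sat with some successor in Z. Z1 = {n0, n3, n4, n5, n6, n7}; fixed.
Sat(EG ¬a) = {n0, n3, n4, n5, n6, n7}
n3 ∈ Sat(EG ¬a) = {n0, n3, n4, n5, n6, n7}, so the formula holds at n3.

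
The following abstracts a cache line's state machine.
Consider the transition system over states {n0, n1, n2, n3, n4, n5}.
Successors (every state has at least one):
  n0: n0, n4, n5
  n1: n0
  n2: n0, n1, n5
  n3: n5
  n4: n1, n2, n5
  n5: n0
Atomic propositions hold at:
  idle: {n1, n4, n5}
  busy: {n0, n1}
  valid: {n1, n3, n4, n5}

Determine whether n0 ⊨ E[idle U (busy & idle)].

Sat(busy & idle) = {n1}
E[idle U (busy & idle)]: least fixpoint, start Z0 = Sat((busy & idle)) = {n1}, add states in Sat(idle) with some successor in Z. Z1 = {n1, n4}; fixed.
Sat(E[idle U (busy & idle)]) = {n1, n4}
n0 ∉ Sat(E[idle U (busy & idle)]) = {n1, n4}, so the formula does not hold at n0.

No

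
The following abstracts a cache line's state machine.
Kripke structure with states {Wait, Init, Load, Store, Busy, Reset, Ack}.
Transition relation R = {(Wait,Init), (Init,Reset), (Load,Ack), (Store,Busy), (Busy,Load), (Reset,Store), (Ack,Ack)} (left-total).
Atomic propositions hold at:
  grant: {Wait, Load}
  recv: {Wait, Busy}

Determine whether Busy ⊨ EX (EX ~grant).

Yes

Sat(~grant) = {Init, Store, Busy, Reset, Ack}
Sat(EX ~grant) = {s : some successor in {Init, Store, Busy, Reset, Ack}} = {Wait, Init, Load, Store, Reset, Ack}
Sat(EX (EX ~grant)) = {s : some successor in {Wait, Init, Load, Store, Reset, Ack}} = {Wait, Init, Load, Busy, Reset, Ack}
Busy ∈ Sat(EX (EX ~grant)) = {Wait, Init, Load, Busy, Reset, Ack}, so the formula holds at Busy.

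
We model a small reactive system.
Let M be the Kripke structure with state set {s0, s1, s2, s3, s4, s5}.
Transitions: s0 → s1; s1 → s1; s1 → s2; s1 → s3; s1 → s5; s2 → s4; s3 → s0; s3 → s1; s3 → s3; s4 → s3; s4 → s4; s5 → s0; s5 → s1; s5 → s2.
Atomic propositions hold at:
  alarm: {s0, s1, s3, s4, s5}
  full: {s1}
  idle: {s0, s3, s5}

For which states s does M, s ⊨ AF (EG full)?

{s0, s1}

EG full: greatest fixpoint, start Z0 = {s1}, keep only states in Sat with some successor in Z. Already a fixed point.
Sat(EG full) = {s1}
AF (EG full): least fixpoint, start Z0 = {s1}, add states with every successor in Z. Z1 = {s0, s1}; fixed.
Sat(AF (EG full)) = {s0, s1}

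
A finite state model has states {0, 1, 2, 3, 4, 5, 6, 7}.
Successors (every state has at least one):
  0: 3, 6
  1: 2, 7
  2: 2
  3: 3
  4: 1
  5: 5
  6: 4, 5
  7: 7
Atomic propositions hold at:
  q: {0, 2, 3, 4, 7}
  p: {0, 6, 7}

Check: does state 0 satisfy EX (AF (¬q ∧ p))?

Sat(¬q) = {1, 5, 6}
Sat(¬q ∧ p) = {6}
AF (¬q ∧ p): least fixpoint, start Z0 = {6}, add states with every successor in Z. Already a fixed point.
Sat(AF (¬q ∧ p)) = {6}
Sat(EX (AF (¬q ∧ p))) = {s : some successor in {6}} = {0}
0 ∈ Sat(EX (AF (¬q ∧ p))) = {0}, so the formula holds at 0.

Yes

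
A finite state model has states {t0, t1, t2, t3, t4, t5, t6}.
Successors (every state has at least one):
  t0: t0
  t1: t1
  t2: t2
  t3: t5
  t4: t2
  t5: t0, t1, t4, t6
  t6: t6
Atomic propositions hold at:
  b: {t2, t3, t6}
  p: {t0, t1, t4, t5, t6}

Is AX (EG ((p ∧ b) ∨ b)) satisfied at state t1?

No

Sat(p ∧ b) = {t6}
Sat((p ∧ b) ∨ b) = {t2, t3, t6}
EG ((p ∧ b) ∨ b): greatest fixpoint, start Z0 = {t2, t3, t6}, keep only states in Sat with some successor in Z. Z1 = {t2, t6}; fixed.
Sat(EG ((p ∧ b) ∨ b)) = {t2, t6}
Sat(AX (EG ((p ∧ b) ∨ b))) = {s : every successor in {t2, t6}} = {t2, t4, t6}
t1 ∉ Sat(AX (EG ((p ∧ b) ∨ b))) = {t2, t4, t6}, so the formula does not hold at t1.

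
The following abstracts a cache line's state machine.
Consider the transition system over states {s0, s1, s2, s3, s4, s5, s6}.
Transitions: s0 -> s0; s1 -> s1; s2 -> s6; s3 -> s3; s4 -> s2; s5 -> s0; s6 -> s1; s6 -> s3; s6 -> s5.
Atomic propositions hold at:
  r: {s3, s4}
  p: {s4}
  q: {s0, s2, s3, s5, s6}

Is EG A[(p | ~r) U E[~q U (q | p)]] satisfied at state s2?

Yes

Sat(~r) = {s0, s1, s2, s5, s6}
Sat(p | ~r) = {s0, s1, s2, s4, s5, s6}
Sat(~q) = {s1, s4}
Sat(q | p) = {s0, s2, s3, s4, s5, s6}
E[~q U (q | p)]: least fixpoint, start Z0 = Sat((q | p)) = {s0, s2, s3, s4, s5, s6}, add states in Sat(~q) with some successor in Z. Already a fixed point.
Sat(E[~q U (q | p)]) = {s0, s2, s3, s4, s5, s6}
A[(p | ~r) U E[~q U (q | p)]]: least fixpoint, start Z0 = Sat(E[~q U (q | p)]) = {s0, s2, s3, s4, s5, s6}, add states in Sat(p | ~r) with every successor in Z. Already a fixed point.
Sat(A[(p | ~r) U E[~q U (q | p)]]) = {s0, s2, s3, s4, s5, s6}
EG A[(p | ~r) U E[~q U (q | p)]]: greatest fixpoint, start Z0 = {s0, s2, s3, s4, s5, s6}, keep only states in Sat with some successor in Z. Already a fixed point.
Sat(EG A[(p | ~r) U E[~q U (q | p)]]) = {s0, s2, s3, s4, s5, s6}
s2 ∈ Sat(EG A[(p | ~r) U E[~q U (q | p)]]) = {s0, s2, s3, s4, s5, s6}, so the formula holds at s2.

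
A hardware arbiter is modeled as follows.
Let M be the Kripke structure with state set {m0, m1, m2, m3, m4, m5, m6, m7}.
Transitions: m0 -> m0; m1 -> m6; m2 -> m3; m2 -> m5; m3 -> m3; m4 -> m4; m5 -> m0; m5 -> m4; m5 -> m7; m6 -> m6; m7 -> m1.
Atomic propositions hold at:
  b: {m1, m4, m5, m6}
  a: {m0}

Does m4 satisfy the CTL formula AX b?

Yes

Sat(AX b) = {s : every successor in {m1, m4, m5, m6}} = {m1, m4, m6, m7}
m4 ∈ Sat(AX b) = {m1, m4, m6, m7}, so the formula holds at m4.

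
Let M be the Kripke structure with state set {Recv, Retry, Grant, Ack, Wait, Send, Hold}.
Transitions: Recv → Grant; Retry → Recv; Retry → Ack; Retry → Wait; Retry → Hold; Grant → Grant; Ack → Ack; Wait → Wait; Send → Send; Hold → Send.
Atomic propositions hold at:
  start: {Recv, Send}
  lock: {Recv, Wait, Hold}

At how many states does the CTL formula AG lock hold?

1

AG lock: greatest fixpoint, start Z0 = {Recv, Wait, Hold}, keep only states in Sat with every successor in Z. Z1 = {Wait}; fixed.
Sat(AG lock) = {Wait}
|Sat(AG lock)| = |{Wait}| = 1.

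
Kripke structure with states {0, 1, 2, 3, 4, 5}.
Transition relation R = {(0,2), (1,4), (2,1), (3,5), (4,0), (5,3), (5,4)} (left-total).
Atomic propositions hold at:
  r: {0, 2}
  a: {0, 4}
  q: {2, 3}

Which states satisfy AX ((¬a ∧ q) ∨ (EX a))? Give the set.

{0, 1, 2, 3, 5}

Sat(¬a) = {1, 2, 3, 5}
Sat(¬a ∧ q) = {2, 3}
Sat(EX a) = {s : some successor in {0, 4}} = {1, 4, 5}
Sat((¬a ∧ q) ∨ (EX a)) = {1, 2, 3, 4, 5}
Sat(AX ((¬a ∧ q) ∨ (EX a))) = {s : every successor in {1, 2, 3, 4, 5}} = {0, 1, 2, 3, 5}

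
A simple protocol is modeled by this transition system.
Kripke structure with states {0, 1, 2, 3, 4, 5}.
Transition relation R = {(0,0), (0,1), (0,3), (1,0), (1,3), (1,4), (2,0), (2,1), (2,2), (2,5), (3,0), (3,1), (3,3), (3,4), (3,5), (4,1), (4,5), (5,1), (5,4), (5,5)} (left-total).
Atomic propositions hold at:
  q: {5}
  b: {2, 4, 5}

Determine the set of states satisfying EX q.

Sat(EX q) = {s : some successor in {5}} = {2, 3, 4, 5}

{2, 3, 4, 5}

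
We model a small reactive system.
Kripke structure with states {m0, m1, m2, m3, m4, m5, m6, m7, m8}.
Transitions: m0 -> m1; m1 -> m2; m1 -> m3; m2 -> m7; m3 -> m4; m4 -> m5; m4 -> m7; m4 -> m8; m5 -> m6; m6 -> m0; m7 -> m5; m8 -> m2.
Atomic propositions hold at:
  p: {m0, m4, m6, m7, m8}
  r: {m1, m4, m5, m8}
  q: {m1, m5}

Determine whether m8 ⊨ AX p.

No

Sat(AX p) = {s : every successor in {m0, m4, m6, m7, m8}} = {m2, m3, m5, m6}
m8 ∉ Sat(AX p) = {m2, m3, m5, m6}, so the formula does not hold at m8.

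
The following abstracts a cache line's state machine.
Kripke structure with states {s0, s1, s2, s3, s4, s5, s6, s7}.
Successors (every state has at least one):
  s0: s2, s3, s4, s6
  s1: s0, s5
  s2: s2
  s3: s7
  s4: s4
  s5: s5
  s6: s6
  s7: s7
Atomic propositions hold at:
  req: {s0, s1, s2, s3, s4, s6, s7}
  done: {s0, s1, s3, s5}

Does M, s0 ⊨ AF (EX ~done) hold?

Sat(~done) = {s2, s4, s6, s7}
Sat(EX ~done) = {s : some successor in {s2, s4, s6, s7}} = {s0, s2, s3, s4, s6, s7}
AF (EX ~done): least fixpoint, start Z0 = {s0, s2, s3, s4, s6, s7}, add states with every successor in Z. Already a fixed point.
Sat(AF (EX ~done)) = {s0, s2, s3, s4, s6, s7}
s0 ∈ Sat(AF (EX ~done)) = {s0, s2, s3, s4, s6, s7}, so the formula holds at s0.

Yes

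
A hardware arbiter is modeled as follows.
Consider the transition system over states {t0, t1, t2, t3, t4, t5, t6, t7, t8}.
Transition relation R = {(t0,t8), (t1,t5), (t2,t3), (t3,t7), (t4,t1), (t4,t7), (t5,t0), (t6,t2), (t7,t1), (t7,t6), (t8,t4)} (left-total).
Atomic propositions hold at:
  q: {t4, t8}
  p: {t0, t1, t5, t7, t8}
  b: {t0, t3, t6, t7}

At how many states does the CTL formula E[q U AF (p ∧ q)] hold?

Sat(p ∧ q) = {t8}
AF (p ∧ q): least fixpoint, start Z0 = {t8}, add states with every successor in Z. Z1 = {t0, t8}; Z2 = {t0, t5, t8}; Z3 = {t0, t1, t5, t8}; fixed.
Sat(AF (p ∧ q)) = {t0, t1, t5, t8}
E[q U AF (p ∧ q)]: least fixpoint, start Z0 = Sat(AF (p ∧ q)) = {t0, t1, t5, t8}, add states in Sat(q) with some successor in Z. Z1 = {t0, t1, t4, t5, t8}; fixed.
Sat(E[q U AF (p ∧ q)]) = {t0, t1, t4, t5, t8}
|Sat(E[q U AF (p ∧ q)])| = |{t0, t1, t4, t5, t8}| = 5.

5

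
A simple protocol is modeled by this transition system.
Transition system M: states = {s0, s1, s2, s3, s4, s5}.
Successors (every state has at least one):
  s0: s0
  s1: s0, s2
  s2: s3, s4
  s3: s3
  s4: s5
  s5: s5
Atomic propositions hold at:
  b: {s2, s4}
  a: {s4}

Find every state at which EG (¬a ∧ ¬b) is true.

Sat(¬a) = {s0, s1, s2, s3, s5}
Sat(¬b) = {s0, s1, s3, s5}
Sat(¬a ∧ ¬b) = {s0, s1, s3, s5}
EG (¬a ∧ ¬b): greatest fixpoint, start Z0 = {s0, s1, s3, s5}, keep only states in Sat with some successor in Z. Already a fixed point.
Sat(EG (¬a ∧ ¬b)) = {s0, s1, s3, s5}

{s0, s1, s3, s5}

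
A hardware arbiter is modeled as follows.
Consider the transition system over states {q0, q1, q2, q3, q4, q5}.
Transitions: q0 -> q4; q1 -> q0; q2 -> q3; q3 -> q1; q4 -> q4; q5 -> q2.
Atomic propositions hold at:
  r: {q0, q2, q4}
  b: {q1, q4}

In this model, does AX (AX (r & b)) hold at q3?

Sat(r & b) = {q4}
Sat(AX (r & b)) = {s : every successor in {q4}} = {q0, q4}
Sat(AX (AX (r & b))) = {s : every successor in {q0, q4}} = {q0, q1, q4}
q3 ∉ Sat(AX (AX (r & b))) = {q0, q1, q4}, so the formula does not hold at q3.

No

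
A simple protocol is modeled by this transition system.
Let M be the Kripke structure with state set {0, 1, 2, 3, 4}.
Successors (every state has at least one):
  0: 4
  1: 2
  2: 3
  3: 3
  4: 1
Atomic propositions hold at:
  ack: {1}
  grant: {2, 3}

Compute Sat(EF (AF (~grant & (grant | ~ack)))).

{0, 4}

Sat(~grant) = {0, 1, 4}
Sat(~ack) = {0, 2, 3, 4}
Sat(grant | ~ack) = {0, 2, 3, 4}
Sat(~grant & (grant | ~ack)) = {0, 4}
AF (~grant & (grant | ~ack)): least fixpoint, start Z0 = {0, 4}, add states with every successor in Z. Already a fixed point.
Sat(AF (~grant & (grant | ~ack))) = {0, 4}
EF (AF (~grant & (grant | ~ack))): least fixpoint, start Z0 = {0, 4}, add states with some successor in Z. Already a fixed point.
Sat(EF (AF (~grant & (grant | ~ack)))) = {0, 4}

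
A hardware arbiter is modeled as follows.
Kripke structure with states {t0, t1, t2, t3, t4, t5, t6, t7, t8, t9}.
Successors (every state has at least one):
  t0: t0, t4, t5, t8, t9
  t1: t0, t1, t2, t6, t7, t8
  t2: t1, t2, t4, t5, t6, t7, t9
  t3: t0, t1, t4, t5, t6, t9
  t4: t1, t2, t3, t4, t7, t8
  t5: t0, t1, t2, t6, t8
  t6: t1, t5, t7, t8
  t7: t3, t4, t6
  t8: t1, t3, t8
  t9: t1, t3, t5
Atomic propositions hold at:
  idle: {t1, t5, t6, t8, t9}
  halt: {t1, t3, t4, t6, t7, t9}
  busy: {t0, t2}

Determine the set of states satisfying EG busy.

EG busy: greatest fixpoint, start Z0 = {t0, t2}, keep only states in Sat with some successor in Z. Already a fixed point.
Sat(EG busy) = {t0, t2}

{t0, t2}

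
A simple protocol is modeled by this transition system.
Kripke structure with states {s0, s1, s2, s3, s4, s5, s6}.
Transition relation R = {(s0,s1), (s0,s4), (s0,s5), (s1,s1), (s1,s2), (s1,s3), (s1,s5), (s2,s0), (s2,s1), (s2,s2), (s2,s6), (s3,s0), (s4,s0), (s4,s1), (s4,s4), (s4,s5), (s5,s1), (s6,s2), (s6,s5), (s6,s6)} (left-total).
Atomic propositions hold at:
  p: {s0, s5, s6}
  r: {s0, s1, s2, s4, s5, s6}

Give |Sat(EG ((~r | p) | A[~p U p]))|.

Sat(~r) = {s3}
Sat(~r | p) = {s0, s3, s5, s6}
Sat(~p) = {s1, s2, s3, s4}
A[~p U p]: least fixpoint, start Z0 = Sat(p) = {s0, s5, s6}, add states in Sat(~p) with every successor in Z. Z1 = {s0, s3, s5, s6}; fixed.
Sat(A[~p U p]) = {s0, s3, s5, s6}
Sat((~r | p) | A[~p U p]) = {s0, s3, s5, s6}
EG ((~r | p) | A[~p U p]): greatest fixpoint, start Z0 = {s0, s3, s5, s6}, keep only states in Sat with some successor in Z. Z1 = {s0, s3, s6}; Z2 = {s3, s6}; Z3 = {s6}; fixed.
Sat(EG ((~r | p) | A[~p U p])) = {s6}
|Sat(EG ((~r | p) | A[~p U p]))| = |{s6}| = 1.

1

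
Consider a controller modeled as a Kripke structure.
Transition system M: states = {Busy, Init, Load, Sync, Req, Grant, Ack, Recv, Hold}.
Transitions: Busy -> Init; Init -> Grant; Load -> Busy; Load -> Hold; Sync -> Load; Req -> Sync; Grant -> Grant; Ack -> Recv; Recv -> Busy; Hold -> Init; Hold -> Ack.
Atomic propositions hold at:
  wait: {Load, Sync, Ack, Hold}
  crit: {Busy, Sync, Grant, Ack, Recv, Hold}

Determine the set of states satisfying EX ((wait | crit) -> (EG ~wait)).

Sat(wait | crit) = {Busy, Load, Sync, Grant, Ack, Recv, Hold}
Sat(~wait) = {Busy, Init, Req, Grant, Recv}
EG ~wait: greatest fixpoint, start Z0 = {Busy, Init, Req, Grant, Recv}, keep only states in Sat with some successor in Z. Z1 = {Busy, Init, Grant, Recv}; fixed.
Sat(EG ~wait) = {Busy, Init, Grant, Recv}
Sat((wait | crit) -> (EG ~wait)) = {Busy, Init, Req, Grant, Recv}
Sat(EX ((wait | crit) -> (EG ~wait))) = {s : some successor in {Busy, Init, Req, Grant, Recv}} = {Busy, Init, Load, Grant, Ack, Recv, Hold}

{Busy, Init, Load, Grant, Ack, Recv, Hold}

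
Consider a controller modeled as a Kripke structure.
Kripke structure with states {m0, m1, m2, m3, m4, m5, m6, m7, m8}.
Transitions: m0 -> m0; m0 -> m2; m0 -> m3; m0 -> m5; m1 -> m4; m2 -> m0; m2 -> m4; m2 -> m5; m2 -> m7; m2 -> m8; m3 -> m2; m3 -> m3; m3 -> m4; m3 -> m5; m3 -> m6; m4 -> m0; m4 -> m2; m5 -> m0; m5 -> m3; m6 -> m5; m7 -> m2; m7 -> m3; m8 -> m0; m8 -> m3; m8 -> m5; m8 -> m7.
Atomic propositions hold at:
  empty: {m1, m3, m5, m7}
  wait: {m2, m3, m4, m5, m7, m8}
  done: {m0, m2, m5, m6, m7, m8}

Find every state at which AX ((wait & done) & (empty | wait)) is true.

{m6}

Sat(wait & done) = {m2, m5, m7, m8}
Sat(empty | wait) = {m1, m2, m3, m4, m5, m7, m8}
Sat((wait & done) & (empty | wait)) = {m2, m5, m7, m8}
Sat(AX ((wait & done) & (empty | wait))) = {s : every successor in {m2, m5, m7, m8}} = {m6}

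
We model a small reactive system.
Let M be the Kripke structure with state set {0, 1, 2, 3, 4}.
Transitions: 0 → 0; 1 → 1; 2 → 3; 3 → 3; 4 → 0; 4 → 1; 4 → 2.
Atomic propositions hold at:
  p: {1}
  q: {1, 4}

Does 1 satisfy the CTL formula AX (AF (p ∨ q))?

Sat(p ∨ q) = {1, 4}
AF (p ∨ q): least fixpoint, start Z0 = {1, 4}, add states with every successor in Z. Already a fixed point.
Sat(AF (p ∨ q)) = {1, 4}
Sat(AX (AF (p ∨ q))) = {s : every successor in {1, 4}} = {1}
1 ∈ Sat(AX (AF (p ∨ q))) = {1}, so the formula holds at 1.

Yes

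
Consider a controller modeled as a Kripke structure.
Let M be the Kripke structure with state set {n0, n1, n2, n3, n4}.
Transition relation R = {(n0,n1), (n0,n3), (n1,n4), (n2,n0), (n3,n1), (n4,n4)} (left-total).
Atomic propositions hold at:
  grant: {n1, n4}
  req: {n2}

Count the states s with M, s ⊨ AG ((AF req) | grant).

AF req: least fixpoint, start Z0 = {n2}, add states with every successor in Z. Already a fixed point.
Sat(AF req) = {n2}
Sat((AF req) | grant) = {n1, n2, n4}
AG ((AF req) | grant): greatest fixpoint, start Z0 = {n1, n2, n4}, keep only states in Sat with every successor in Z. Z1 = {n1, n4}; fixed.
Sat(AG ((AF req) | grant)) = {n1, n4}
|Sat(AG ((AF req) | grant))| = |{n1, n4}| = 2.

2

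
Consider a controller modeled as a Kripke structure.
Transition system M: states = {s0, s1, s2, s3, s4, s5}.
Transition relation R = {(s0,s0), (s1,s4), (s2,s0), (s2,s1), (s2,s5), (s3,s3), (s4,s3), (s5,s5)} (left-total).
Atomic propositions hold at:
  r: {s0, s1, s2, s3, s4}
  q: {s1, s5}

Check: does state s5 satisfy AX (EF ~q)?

Sat(~q) = {s0, s2, s3, s4}
EF ~q: least fixpoint, start Z0 = {s0, s2, s3, s4}, add states with some successor in Z. Z1 = {s0, s1, s2, s3, s4}; fixed.
Sat(EF ~q) = {s0, s1, s2, s3, s4}
Sat(AX (EF ~q)) = {s : every successor in {s0, s1, s2, s3, s4}} = {s0, s1, s3, s4}
s5 ∉ Sat(AX (EF ~q)) = {s0, s1, s3, s4}, so the formula does not hold at s5.

No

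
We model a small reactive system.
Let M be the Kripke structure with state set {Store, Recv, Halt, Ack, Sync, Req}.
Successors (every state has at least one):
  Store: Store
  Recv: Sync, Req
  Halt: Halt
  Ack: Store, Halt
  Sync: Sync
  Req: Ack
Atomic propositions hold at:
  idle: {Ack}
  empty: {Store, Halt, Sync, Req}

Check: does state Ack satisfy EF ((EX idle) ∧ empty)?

Sat(EX idle) = {s : some successor in {Ack}} = {Req}
Sat((EX idle) ∧ empty) = {Req}
EF ((EX idle) ∧ empty): least fixpoint, start Z0 = {Req}, add states with some successor in Z. Z1 = {Recv, Req}; fixed.
Sat(EF ((EX idle) ∧ empty)) = {Recv, Req}
Ack ∉ Sat(EF ((EX idle) ∧ empty)) = {Recv, Req}, so the formula does not hold at Ack.

No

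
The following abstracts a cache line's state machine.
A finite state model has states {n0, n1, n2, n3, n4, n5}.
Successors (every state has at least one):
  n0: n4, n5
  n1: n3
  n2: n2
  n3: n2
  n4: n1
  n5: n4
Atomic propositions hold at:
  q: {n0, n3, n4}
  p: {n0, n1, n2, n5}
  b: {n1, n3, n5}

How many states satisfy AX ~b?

Sat(~b) = {n0, n2, n4}
Sat(AX ~b) = {s : every successor in {n0, n2, n4}} = {n2, n3, n5}
|Sat(AX ~b)| = |{n2, n3, n5}| = 3.

3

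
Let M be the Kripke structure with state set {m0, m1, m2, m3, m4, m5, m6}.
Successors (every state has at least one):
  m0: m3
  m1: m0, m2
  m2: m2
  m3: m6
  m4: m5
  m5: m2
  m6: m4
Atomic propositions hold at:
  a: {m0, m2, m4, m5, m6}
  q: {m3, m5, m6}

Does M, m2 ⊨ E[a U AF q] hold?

AF q: least fixpoint, start Z0 = {m3, m5, m6}, add states with every successor in Z. Z1 = {m0, m3, m4, m5, m6}; fixed.
Sat(AF q) = {m0, m3, m4, m5, m6}
E[a U AF q]: least fixpoint, start Z0 = Sat(AF q) = {m0, m3, m4, m5, m6}, add states in Sat(a) with some successor in Z. Already a fixed point.
Sat(E[a U AF q]) = {m0, m3, m4, m5, m6}
m2 ∉ Sat(E[a U AF q]) = {m0, m3, m4, m5, m6}, so the formula does not hold at m2.

No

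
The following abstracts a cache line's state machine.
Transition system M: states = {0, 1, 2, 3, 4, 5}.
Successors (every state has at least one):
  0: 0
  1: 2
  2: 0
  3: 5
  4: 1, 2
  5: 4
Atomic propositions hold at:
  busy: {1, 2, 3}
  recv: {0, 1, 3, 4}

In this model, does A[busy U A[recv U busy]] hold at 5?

A[recv U busy]: least fixpoint, start Z0 = Sat(busy) = {1, 2, 3}, add states in Sat(recv) with every successor in Z. Z1 = {1, 2, 3, 4}; fixed.
Sat(A[recv U busy]) = {1, 2, 3, 4}
A[busy U A[recv U busy]]: least fixpoint, start Z0 = Sat(A[recv U busy]) = {1, 2, 3, 4}, add states in Sat(busy) with every successor in Z. Already a fixed point.
Sat(A[busy U A[recv U busy]]) = {1, 2, 3, 4}
5 ∉ Sat(A[busy U A[recv U busy]]) = {1, 2, 3, 4}, so the formula does not hold at 5.

No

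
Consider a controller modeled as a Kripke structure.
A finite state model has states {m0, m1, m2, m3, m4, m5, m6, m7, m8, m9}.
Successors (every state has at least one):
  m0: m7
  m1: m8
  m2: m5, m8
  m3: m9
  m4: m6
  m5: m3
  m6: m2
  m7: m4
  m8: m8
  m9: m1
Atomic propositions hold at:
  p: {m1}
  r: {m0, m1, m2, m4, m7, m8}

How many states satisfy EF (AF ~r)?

8

Sat(~r) = {m3, m5, m6, m9}
AF ~r: least fixpoint, start Z0 = {m3, m5, m6, m9}, add states with every successor in Z. Z1 = {m3, m4, m5, m6, m9}; Z2 = {m3, m4, m5, m6, m7, m9}; Z3 = {m0, m3, m4, m5, m6, m7, m9}; fixed.
Sat(AF ~r) = {m0, m3, m4, m5, m6, m7, m9}
EF (AF ~r): least fixpoint, start Z0 = {m0, m3, m4, m5, m6, m7, m9}, add states with some successor in Z. Z1 = {m0, m2, m3, m4, m5, m6, m7, m9}; fixed.
Sat(EF (AF ~r)) = {m0, m2, m3, m4, m5, m6, m7, m9}
|Sat(EF (AF ~r))| = |{m0, m2, m3, m4, m5, m6, m7, m9}| = 8.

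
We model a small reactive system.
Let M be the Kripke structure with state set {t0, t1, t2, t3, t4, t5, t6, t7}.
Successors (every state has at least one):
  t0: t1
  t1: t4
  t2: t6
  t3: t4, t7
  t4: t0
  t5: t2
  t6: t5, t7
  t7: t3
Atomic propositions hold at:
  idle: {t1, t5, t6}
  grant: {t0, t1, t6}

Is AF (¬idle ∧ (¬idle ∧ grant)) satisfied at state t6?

Sat(¬idle) = {t0, t2, t3, t4, t7}
Sat(¬idle ∧ grant) = {t0}
Sat(¬idle ∧ (¬idle ∧ grant)) = {t0}
AF (¬idle ∧ (¬idle ∧ grant)): least fixpoint, start Z0 = {t0}, add states with every successor in Z. Z1 = {t0, t4}; Z2 = {t0, t1, t4}; fixed.
Sat(AF (¬idle ∧ (¬idle ∧ grant))) = {t0, t1, t4}
t6 ∉ Sat(AF (¬idle ∧ (¬idle ∧ grant))) = {t0, t1, t4}, so the formula does not hold at t6.

No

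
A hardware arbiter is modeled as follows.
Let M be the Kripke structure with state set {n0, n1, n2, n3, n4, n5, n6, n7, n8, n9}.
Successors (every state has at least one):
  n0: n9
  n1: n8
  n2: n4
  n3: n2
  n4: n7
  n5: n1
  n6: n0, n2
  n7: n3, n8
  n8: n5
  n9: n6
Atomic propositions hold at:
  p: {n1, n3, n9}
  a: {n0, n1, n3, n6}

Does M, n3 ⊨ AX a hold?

No

Sat(AX a) = {s : every successor in {n0, n1, n3, n6}} = {n5, n9}
n3 ∉ Sat(AX a) = {n5, n9}, so the formula does not hold at n3.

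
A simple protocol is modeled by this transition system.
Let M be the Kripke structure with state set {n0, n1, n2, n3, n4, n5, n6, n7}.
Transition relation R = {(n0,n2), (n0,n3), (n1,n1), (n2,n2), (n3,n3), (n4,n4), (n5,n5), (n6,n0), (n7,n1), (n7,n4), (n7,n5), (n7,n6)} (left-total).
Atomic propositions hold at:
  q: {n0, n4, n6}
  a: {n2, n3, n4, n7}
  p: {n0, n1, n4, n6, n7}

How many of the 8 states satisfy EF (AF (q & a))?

2

Sat(q & a) = {n4}
AF (q & a): least fixpoint, start Z0 = {n4}, add states with every successor in Z. Already a fixed point.
Sat(AF (q & a)) = {n4}
EF (AF (q & a)): least fixpoint, start Z0 = {n4}, add states with some successor in Z. Z1 = {n4, n7}; fixed.
Sat(EF (AF (q & a))) = {n4, n7}
|Sat(EF (AF (q & a)))| = |{n4, n7}| = 2.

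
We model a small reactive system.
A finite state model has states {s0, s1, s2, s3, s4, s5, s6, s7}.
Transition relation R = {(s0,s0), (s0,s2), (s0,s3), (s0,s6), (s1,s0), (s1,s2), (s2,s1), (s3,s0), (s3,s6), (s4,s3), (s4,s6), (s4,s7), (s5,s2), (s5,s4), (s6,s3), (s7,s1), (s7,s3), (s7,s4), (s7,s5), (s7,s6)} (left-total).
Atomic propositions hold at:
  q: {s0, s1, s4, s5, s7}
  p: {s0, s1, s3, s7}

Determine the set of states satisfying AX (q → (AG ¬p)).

{s6}

Sat(¬p) = {s2, s4, s5, s6}
AG ¬p: greatest fixpoint, start Z0 = {s2, s4, s5, s6}, keep only states in Sat with every successor in Z. Z1 = {s5}; Z2 = ∅; fixed.
Sat(AG ¬p) = ∅
Sat(q → (AG ¬p)) = {s2, s3, s6}
Sat(AX (q → (AG ¬p))) = {s : every successor in {s2, s3, s6}} = {s6}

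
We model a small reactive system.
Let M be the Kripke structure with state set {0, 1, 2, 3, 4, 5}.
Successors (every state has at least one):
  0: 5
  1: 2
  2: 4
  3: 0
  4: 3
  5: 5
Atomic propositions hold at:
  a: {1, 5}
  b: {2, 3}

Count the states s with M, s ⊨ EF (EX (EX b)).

2

Sat(EX b) = {s : some successor in {2, 3}} = {1, 4}
Sat(EX (EX b)) = {s : some successor in {1, 4}} = {2}
EF (EX (EX b)): least fixpoint, start Z0 = {2}, add states with some successor in Z. Z1 = {1, 2}; fixed.
Sat(EF (EX (EX b))) = {1, 2}
|Sat(EF (EX (EX b)))| = |{1, 2}| = 2.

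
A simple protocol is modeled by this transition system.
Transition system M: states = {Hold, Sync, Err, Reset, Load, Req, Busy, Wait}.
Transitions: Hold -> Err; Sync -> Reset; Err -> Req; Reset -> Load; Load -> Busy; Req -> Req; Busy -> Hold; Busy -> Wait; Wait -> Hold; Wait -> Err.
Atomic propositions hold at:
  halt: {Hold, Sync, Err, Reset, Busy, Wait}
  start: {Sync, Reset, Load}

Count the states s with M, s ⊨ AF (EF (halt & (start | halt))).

7

Sat(start | halt) = {Hold, Sync, Err, Reset, Load, Busy, Wait}
Sat(halt & (start | halt)) = {Hold, Sync, Err, Reset, Busy, Wait}
EF (halt & (start | halt)): least fixpoint, start Z0 = {Hold, Sync, Err, Reset, Busy, Wait}, add states with some successor in Z. Z1 = {Hold, Sync, Err, Reset, Load, Busy, Wait}; fixed.
Sat(EF (halt & (start | halt))) = {Hold, Sync, Err, Reset, Load, Busy, Wait}
AF (EF (halt & (start | halt))): least fixpoint, start Z0 = {Hold, Sync, Err, Reset, Load, Busy, Wait}, add states with every successor in Z. Already a fixed point.
Sat(AF (EF (halt & (start | halt)))) = {Hold, Sync, Err, Reset, Load, Busy, Wait}
|Sat(AF (EF (halt & (start | halt))))| = |{Hold, Sync, Err, Reset, Load, Busy, Wait}| = 7.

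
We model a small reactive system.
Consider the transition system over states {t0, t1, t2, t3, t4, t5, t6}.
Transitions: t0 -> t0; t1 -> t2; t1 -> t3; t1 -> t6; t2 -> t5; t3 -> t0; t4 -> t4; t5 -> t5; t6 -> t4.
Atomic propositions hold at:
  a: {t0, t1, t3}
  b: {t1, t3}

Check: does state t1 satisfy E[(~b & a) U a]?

Yes

Sat(~b) = {t0, t2, t4, t5, t6}
Sat(~b & a) = {t0}
E[(~b & a) U a]: least fixpoint, start Z0 = Sat(a) = {t0, t1, t3}, add states in Sat(~b & a) with some successor in Z. Already a fixed point.
Sat(E[(~b & a) U a]) = {t0, t1, t3}
t1 ∈ Sat(E[(~b & a) U a]) = {t0, t1, t3}, so the formula holds at t1.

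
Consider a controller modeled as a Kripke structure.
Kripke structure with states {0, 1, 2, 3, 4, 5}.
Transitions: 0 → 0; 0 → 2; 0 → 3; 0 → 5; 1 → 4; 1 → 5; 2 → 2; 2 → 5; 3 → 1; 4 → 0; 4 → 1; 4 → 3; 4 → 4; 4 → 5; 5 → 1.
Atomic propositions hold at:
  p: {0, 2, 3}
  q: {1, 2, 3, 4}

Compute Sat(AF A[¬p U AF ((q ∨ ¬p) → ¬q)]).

{0, 5}

Sat(¬p) = {1, 4, 5}
Sat(q ∨ ¬p) = {1, 2, 3, 4, 5}
Sat(¬q) = {0, 5}
Sat((q ∨ ¬p) → ¬q) = {0, 5}
AF ((q ∨ ¬p) → ¬q): least fixpoint, start Z0 = {0, 5}, add states with every successor in Z. Already a fixed point.
Sat(AF ((q ∨ ¬p) → ¬q)) = {0, 5}
A[¬p U AF ((q ∨ ¬p) → ¬q)]: least fixpoint, start Z0 = Sat(AF ((q ∨ ¬p) → ¬q)) = {0, 5}, add states in Sat(¬p) with every successor in Z. Already a fixed point.
Sat(A[¬p U AF ((q ∨ ¬p) → ¬q)]) = {0, 5}
AF A[¬p U AF ((q ∨ ¬p) → ¬q)]: least fixpoint, start Z0 = {0, 5}, add states with every successor in Z. Already a fixed point.
Sat(AF A[¬p U AF ((q ∨ ¬p) → ¬q)]) = {0, 5}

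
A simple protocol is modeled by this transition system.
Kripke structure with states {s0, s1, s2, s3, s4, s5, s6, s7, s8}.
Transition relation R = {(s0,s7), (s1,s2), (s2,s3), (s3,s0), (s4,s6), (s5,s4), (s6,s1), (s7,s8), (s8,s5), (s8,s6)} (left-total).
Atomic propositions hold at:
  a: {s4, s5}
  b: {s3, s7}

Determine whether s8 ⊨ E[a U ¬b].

Yes

Sat(¬b) = {s0, s1, s2, s4, s5, s6, s8}
E[a U ¬b]: least fixpoint, start Z0 = Sat(¬b) = {s0, s1, s2, s4, s5, s6, s8}, add states in Sat(a) with some successor in Z. Already a fixed point.
Sat(E[a U ¬b]) = {s0, s1, s2, s4, s5, s6, s8}
s8 ∈ Sat(E[a U ¬b]) = {s0, s1, s2, s4, s5, s6, s8}, so the formula holds at s8.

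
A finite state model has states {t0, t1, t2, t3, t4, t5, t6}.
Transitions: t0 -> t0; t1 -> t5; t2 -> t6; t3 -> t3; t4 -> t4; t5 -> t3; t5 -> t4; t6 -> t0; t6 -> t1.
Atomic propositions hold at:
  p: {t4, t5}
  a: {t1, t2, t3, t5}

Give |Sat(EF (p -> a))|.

Sat(p -> a) = {t0, t1, t2, t3, t5, t6}
EF (p -> a): least fixpoint, start Z0 = {t0, t1, t2, t3, t5, t6}, add states with some successor in Z. Already a fixed point.
Sat(EF (p -> a)) = {t0, t1, t2, t3, t5, t6}
|Sat(EF (p -> a))| = |{t0, t1, t2, t3, t5, t6}| = 6.

6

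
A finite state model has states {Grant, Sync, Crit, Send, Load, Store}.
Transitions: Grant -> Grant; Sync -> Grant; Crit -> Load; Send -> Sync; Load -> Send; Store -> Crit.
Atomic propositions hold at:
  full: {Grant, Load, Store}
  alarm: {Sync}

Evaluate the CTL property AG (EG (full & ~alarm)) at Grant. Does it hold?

Yes

Sat(~alarm) = {Grant, Crit, Send, Load, Store}
Sat(full & ~alarm) = {Grant, Load, Store}
EG (full & ~alarm): greatest fixpoint, start Z0 = {Grant, Load, Store}, keep only states in Sat with some successor in Z. Z1 = {Grant}; fixed.
Sat(EG (full & ~alarm)) = {Grant}
AG (EG (full & ~alarm)): greatest fixpoint, start Z0 = {Grant}, keep only states in Sat with every successor in Z. Already a fixed point.
Sat(AG (EG (full & ~alarm))) = {Grant}
Grant ∈ Sat(AG (EG (full & ~alarm))) = {Grant}, so the formula holds at Grant.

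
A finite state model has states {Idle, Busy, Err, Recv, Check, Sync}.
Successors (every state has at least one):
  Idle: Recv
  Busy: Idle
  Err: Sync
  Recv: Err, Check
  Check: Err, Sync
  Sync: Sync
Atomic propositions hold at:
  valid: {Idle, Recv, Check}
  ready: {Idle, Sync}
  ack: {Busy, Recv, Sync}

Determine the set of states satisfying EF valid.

{Idle, Busy, Recv, Check}

EF valid: least fixpoint, start Z0 = {Idle, Recv, Check}, add states with some successor in Z. Z1 = {Idle, Busy, Recv, Check}; fixed.
Sat(EF valid) = {Idle, Busy, Recv, Check}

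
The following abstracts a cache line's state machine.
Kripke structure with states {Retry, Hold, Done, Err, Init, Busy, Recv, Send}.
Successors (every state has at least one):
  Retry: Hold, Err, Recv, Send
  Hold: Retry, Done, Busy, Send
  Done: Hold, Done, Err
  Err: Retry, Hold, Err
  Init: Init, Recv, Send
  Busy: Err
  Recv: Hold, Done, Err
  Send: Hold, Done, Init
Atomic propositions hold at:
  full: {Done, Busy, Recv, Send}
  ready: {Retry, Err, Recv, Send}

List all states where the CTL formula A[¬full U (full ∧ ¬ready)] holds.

{Done, Busy}

Sat(¬full) = {Retry, Hold, Err, Init}
Sat(¬ready) = {Hold, Done, Init, Busy}
Sat(full ∧ ¬ready) = {Done, Busy}
A[¬full U (full ∧ ¬ready)]: least fixpoint, start Z0 = Sat((full ∧ ¬ready)) = {Done, Busy}, add states in Sat(¬full) with every successor in Z. Already a fixed point.
Sat(A[¬full U (full ∧ ¬ready)]) = {Done, Busy}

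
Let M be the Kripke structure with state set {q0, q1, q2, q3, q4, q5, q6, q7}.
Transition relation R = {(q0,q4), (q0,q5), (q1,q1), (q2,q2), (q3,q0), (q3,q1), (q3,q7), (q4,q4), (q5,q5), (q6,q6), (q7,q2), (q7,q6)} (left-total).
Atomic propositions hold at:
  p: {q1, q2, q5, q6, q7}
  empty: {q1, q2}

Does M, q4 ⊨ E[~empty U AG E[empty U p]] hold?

No

Sat(~empty) = {q0, q3, q4, q5, q6, q7}
E[empty U p]: least fixpoint, start Z0 = Sat(p) = {q1, q2, q5, q6, q7}, add states in Sat(empty) with some successor in Z. Already a fixed point.
Sat(E[empty U p]) = {q1, q2, q5, q6, q7}
AG E[empty U p]: greatest fixpoint, start Z0 = {q1, q2, q5, q6, q7}, keep only states in Sat with every successor in Z. Already a fixed point.
Sat(AG E[empty U p]) = {q1, q2, q5, q6, q7}
E[~empty U AG E[empty U p]]: least fixpoint, start Z0 = Sat(AG E[empty U p]) = {q1, q2, q5, q6, q7}, add states in Sat(~empty) with some successor in Z. Z1 = {q0, q1, q2, q3, q5, q6, q7}; fixed.
Sat(E[~empty U AG E[empty U p]]) = {q0, q1, q2, q3, q5, q6, q7}
q4 ∉ Sat(E[~empty U AG E[empty U p]]) = {q0, q1, q2, q3, q5, q6, q7}, so the formula does not hold at q4.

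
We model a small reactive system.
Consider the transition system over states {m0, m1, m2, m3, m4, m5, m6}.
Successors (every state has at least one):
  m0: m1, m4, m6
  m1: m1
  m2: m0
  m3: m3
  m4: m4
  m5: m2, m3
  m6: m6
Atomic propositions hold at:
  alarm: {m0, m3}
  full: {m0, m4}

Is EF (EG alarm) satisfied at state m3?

Yes

EG alarm: greatest fixpoint, start Z0 = {m0, m3}, keep only states in Sat with some successor in Z. Z1 = {m3}; fixed.
Sat(EG alarm) = {m3}
EF (EG alarm): least fixpoint, start Z0 = {m3}, add states with some successor in Z. Z1 = {m3, m5}; fixed.
Sat(EF (EG alarm)) = {m3, m5}
m3 ∈ Sat(EF (EG alarm)) = {m3, m5}, so the formula holds at m3.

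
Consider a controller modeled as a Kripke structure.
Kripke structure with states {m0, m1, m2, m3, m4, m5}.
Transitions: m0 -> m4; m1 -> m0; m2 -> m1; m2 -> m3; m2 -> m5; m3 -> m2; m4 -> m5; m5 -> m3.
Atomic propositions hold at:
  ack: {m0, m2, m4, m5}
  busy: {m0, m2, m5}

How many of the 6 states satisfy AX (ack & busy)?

3

Sat(ack & busy) = {m0, m2, m5}
Sat(AX (ack & busy)) = {s : every successor in {m0, m2, m5}} = {m1, m3, m4}
|Sat(AX (ack & busy))| = |{m1, m3, m4}| = 3.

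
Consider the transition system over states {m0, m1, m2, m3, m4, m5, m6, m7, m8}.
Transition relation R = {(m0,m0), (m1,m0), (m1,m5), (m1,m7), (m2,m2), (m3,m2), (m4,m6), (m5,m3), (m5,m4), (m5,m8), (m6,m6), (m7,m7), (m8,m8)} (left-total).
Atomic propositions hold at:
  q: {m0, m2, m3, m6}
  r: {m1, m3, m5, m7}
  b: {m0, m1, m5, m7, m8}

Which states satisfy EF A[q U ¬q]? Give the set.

{m1, m4, m5, m7, m8}

Sat(¬q) = {m1, m4, m5, m7, m8}
A[q U ¬q]: least fixpoint, start Z0 = Sat(¬q) = {m1, m4, m5, m7, m8}, add states in Sat(q) with every successor in Z. Already a fixed point.
Sat(A[q U ¬q]) = {m1, m4, m5, m7, m8}
EF A[q U ¬q]: least fixpoint, start Z0 = {m1, m4, m5, m7, m8}, add states with some successor in Z. Already a fixed point.
Sat(EF A[q U ¬q]) = {m1, m4, m5, m7, m8}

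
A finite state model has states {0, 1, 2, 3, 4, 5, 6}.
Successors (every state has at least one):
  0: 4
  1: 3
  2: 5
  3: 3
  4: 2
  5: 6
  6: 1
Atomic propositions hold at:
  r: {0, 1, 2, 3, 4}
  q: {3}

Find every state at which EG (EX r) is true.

{1, 3, 6}

Sat(EX r) = {s : some successor in {0, 1, 2, 3, 4}} = {0, 1, 3, 4, 6}
EG (EX r): greatest fixpoint, start Z0 = {0, 1, 3, 4, 6}, keep only states in Sat with some successor in Z. Z1 = {0, 1, 3, 6}; Z2 = {1, 3, 6}; fixed.
Sat(EG (EX r)) = {1, 3, 6}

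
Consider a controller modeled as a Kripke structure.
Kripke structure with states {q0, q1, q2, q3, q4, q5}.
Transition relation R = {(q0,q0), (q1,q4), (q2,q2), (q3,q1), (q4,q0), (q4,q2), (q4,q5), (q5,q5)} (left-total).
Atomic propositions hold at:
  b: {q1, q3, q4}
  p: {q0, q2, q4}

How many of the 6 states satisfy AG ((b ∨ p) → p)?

4

Sat(b ∨ p) = {q0, q1, q2, q3, q4}
Sat((b ∨ p) → p) = {q0, q2, q4, q5}
AG ((b ∨ p) → p): greatest fixpoint, start Z0 = {q0, q2, q4, q5}, keep only states in Sat with every successor in Z. Already a fixed point.
Sat(AG ((b ∨ p) → p)) = {q0, q2, q4, q5}
|Sat(AG ((b ∨ p) → p))| = |{q0, q2, q4, q5}| = 4.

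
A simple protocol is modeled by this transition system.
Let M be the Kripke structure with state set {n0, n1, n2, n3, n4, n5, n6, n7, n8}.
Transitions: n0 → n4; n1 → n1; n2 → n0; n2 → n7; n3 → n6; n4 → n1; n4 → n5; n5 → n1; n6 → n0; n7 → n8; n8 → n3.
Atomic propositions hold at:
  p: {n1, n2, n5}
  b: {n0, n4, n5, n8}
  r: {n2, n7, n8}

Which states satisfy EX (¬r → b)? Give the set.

Sat(¬r) = {n0, n1, n3, n4, n5, n6}
Sat(¬r → b) = {n0, n2, n4, n5, n7, n8}
Sat(EX (¬r → b)) = {s : some successor in {n0, n2, n4, n5, n7, n8}} = {n0, n2, n4, n6, n7}

{n0, n2, n4, n6, n7}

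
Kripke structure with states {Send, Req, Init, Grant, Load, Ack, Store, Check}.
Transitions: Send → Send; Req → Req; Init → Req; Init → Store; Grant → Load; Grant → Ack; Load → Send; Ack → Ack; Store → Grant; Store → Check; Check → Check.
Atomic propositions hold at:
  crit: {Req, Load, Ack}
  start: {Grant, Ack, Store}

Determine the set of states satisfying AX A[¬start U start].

{Ack}

Sat(¬start) = {Send, Req, Init, Load, Check}
A[¬start U start]: least fixpoint, start Z0 = Sat(start) = {Grant, Ack, Store}, add states in Sat(¬start) with every successor in Z. Already a fixed point.
Sat(A[¬start U start]) = {Grant, Ack, Store}
Sat(AX A[¬start U start]) = {s : every successor in {Grant, Ack, Store}} = {Ack}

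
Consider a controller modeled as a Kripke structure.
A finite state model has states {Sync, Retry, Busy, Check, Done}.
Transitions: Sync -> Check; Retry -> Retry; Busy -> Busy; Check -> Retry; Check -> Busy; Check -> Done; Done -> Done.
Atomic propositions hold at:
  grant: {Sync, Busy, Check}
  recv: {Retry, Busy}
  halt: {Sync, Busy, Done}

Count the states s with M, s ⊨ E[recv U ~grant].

2

Sat(~grant) = {Retry, Done}
E[recv U ~grant]: least fixpoint, start Z0 = Sat(~grant) = {Retry, Done}, add states in Sat(recv) with some successor in Z. Already a fixed point.
Sat(E[recv U ~grant]) = {Retry, Done}
|Sat(E[recv U ~grant])| = |{Retry, Done}| = 2.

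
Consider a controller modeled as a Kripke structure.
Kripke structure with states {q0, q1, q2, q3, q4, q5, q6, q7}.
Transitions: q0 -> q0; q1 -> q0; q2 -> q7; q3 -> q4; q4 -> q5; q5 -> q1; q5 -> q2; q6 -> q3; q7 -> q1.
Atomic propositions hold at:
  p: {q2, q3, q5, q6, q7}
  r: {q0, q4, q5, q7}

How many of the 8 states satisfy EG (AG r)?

1

AG r: greatest fixpoint, start Z0 = {q0, q4, q5, q7}, keep only states in Sat with every successor in Z. Z1 = {q0, q4}; Z2 = {q0}; fixed.
Sat(AG r) = {q0}
EG (AG r): greatest fixpoint, start Z0 = {q0}, keep only states in Sat with some successor in Z. Already a fixed point.
Sat(EG (AG r)) = {q0}
|Sat(EG (AG r))| = |{q0}| = 1.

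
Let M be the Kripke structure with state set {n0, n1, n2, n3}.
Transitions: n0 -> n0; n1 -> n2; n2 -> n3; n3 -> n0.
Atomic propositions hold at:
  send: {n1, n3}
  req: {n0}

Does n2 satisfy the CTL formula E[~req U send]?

Sat(~req) = {n1, n2, n3}
E[~req U send]: least fixpoint, start Z0 = Sat(send) = {n1, n3}, add states in Sat(~req) with some successor in Z. Z1 = {n1, n2, n3}; fixed.
Sat(E[~req U send]) = {n1, n2, n3}
n2 ∈ Sat(E[~req U send]) = {n1, n2, n3}, so the formula holds at n2.

Yes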